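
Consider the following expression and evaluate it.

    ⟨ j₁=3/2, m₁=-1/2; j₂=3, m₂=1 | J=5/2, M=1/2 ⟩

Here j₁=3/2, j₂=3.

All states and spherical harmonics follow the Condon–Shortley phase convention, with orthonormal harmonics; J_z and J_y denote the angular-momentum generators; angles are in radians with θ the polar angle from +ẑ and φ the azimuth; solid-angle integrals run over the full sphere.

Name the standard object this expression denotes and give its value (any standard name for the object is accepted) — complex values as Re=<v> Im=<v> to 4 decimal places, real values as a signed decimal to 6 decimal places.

Clebsch–Gordan coefficient, −√(1/70) ≈ -0.119523

This is a Clebsch–Gordan (vector-coupling) coefficient.
√[6·2!1!4!/8! · 1!2!4!2!3!2!] = √(288/35)
  +(−1)^1/∏(1,1,1,3,0,1)! = -1/6  (running -1/6)
  +(−1)^2/∏(2,0,0,2,1,2)! = 1/8  (running -1/24)
⟨..|..⟩ = √(288/35)·(-1/24) = -0.119523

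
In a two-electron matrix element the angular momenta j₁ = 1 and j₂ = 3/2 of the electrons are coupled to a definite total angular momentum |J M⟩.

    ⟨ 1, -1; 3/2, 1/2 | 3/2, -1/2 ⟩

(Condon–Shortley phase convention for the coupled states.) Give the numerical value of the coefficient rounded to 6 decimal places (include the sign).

−√(8/15) ≈ -0.730297

triangle: 1!*1!*2!/5! = 2/120
(j±m)!: 0!*2!*2!*1!*1!*2! = 8
prefactor² = (2J+1)*Δ*N² = 8/15
  k=1: −1/(1!*0!*1!*1!*0!*1!) = -1
Σ = -1  ⇒  CG² = 8/15*(-1)² = 8/15
CG = −√(8/15) = -0.730297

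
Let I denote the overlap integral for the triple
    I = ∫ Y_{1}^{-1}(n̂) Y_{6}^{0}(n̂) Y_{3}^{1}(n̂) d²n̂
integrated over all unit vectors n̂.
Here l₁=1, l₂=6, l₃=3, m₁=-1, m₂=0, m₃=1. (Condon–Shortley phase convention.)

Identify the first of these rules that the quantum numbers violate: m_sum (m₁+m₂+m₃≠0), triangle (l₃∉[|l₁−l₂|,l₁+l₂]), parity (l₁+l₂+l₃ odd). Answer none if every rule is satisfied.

m₁+m₂+m₃ = -1 + 0 + 1 = 0  ✓
triangle: need |l₁−l₂| ≤ l₃ ≤ l₁+l₂ = [5,7]; l₃=3 is outside  ✗
parity: l₁+l₂+l₃ = 10 is even

triangle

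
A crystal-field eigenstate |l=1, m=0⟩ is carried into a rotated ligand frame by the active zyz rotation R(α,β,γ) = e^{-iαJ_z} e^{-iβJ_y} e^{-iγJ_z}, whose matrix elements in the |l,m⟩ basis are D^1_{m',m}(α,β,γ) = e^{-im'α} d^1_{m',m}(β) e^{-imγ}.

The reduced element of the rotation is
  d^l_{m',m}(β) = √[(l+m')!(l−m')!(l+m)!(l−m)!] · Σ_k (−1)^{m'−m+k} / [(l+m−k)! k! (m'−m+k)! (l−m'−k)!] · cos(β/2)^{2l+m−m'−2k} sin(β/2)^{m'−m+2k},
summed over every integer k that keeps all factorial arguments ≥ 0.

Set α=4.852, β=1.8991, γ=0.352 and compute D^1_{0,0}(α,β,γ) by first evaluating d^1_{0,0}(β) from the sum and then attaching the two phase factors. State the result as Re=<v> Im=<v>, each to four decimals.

First d^1_{0,0}(β=1.8991), then the phase factors e^{-i(0)α} and e^{-i(0)γ}:
c=cos(1.899100/2)=0.582049, s=sin(1.899100/2)=0.813154; N=√[1·1·1·1]=1.000000
k∈{0,1} keeps every argument non-negative
  k=0: (−1)^0·1.0000/(1)·0.5820^2·0.8132^0 = +0.338781
  k=1: (−1)^1·1.0000/(1)·0.5820^0·0.8132^2 = -0.661219
d^1_{0,0}(1.8991) = +0.338781 -0.661219 = -0.322438
D = (+1.000000+0.000000i)·(-0.322438)·(+1.000000+0.000000i) = -0.322438+0.000000i

Re=-0.3224 Im=0.0000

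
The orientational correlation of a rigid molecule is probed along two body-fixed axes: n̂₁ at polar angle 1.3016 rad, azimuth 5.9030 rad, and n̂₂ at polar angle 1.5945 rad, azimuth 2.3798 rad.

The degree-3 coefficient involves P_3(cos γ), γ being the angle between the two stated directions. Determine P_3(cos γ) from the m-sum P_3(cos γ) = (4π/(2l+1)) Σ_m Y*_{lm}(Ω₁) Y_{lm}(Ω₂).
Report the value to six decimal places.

-0.475683

Addition theorem: P_3(cos γ) = (4π/7) Σ_m Y*_{lm}(Ω₁) Y_{lm}(Ω₂), m = −3…3:
  [-3]  conj(Y_{3,-3})(Ω₁) = +0.155887-0.339687i ; Y_{3,-3}(Ω₂) = +0.273177-0.314892i ; Δ = -0.064380-0.141882i
  [-2]  conj(Y_{3,-2})(Ω₁) = +0.183013-0.174075i ; Y_{3,-2}(Ω₂) = -0.001143-0.024182i ; Δ = -0.004419-0.004227i
  [-1]  conj(Y_{3,-1})(Ω₁) = -0.186982+0.074723i ; Y_{3,-1}(Ω₂) = +0.233131+0.222376i ; Δ = -0.060208-0.024160i
  [+0]  conj(Y_{3,0})(Ω₁) = -0.262646-0.000000i ; Y_{3,0}(Ω₂) = +0.026510+0.000000i ; Δ = -0.006963-0.000000i
  [+1]  conj(Y_{3,1})(Ω₁) = +0.186982+0.074723i ; Y_{3,1}(Ω₂) = -0.233131+0.222376i ; Δ = -0.060208+0.024160i
  [+2]  conj(Y_{3,2})(Ω₁) = +0.183013+0.174075i ; Y_{3,2}(Ω₂) = -0.001143+0.024182i ; Δ = -0.004419+0.004227i
  [+3]  conj(Y_{3,3})(Ω₁) = -0.155887-0.339687i ; Y_{3,3}(Ω₂) = -0.273177-0.314892i ; Δ = -0.064380+0.141882i
Σ over m = -0.264976+0.000000i; ×(4π/7) → -0.475683+0.000000i. Real part: -0.475683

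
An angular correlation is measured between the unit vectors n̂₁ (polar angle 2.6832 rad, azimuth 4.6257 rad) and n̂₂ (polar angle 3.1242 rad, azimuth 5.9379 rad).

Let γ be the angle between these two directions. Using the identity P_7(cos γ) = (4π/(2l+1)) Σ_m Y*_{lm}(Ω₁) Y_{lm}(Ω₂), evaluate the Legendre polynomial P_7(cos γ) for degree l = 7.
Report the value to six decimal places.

Expand P_7 via completeness: Σ_{m} conj(Y_{7,m}) at Ω₁ times Y_{7,m} at Ω₂ —
  m=-7: Y*=(0.000947, 0.001365)  Y=(-0.000000, 0.000000)  product (-0.000000, -0.000000)
  m=-6: Y*=(0.010931, -0.006261)  Y=(0.000000, -0.000000)  product (-0.000000, -0.000000)
  m=-5: Y*=(-0.024721, -0.053417)  Y=(-0.000000, 0.000000)  product (0.000000, -0.000000)
  m=-4: Y*=(-0.176903, 0.063925)  Y=(-0.000000, -0.000001)  product (0.000000, 0.000000)
  m=-3: Y*=(0.104528, 0.392826)  Y=(0.000024, 0.000040)  product (-0.000013, 0.000013)
  m=-2: Y*=(0.514718, -0.090146)  Y=(-0.001749, -0.001445)  product (-0.001030, -0.000586)
  m=-1: Y*=(-0.016042, -0.184589)  Y=(0.066764, 0.024015)  product (0.003362, -0.012709)
  m=+0: Y*=(0.412782, -0.000000)  Y=(-1.087926, 0.000000)  product (-0.449076, 0.000000)
  m=+1: Y*=(0.016042, -0.184589)  Y=(-0.066764, 0.024015)  product (0.003362, 0.012709)
  m=+2: Y*=(0.514718, 0.090146)  Y=(-0.001749, 0.001445)  product (-0.001030, 0.000586)
  m=+3: Y*=(-0.104528, 0.392826)  Y=(-0.000024, 0.000040)  product (-0.000013, -0.000013)
  m=+4: Y*=(-0.176903, -0.063925)  Y=(-0.000000, 0.000001)  product (0.000000, -0.000000)
  m=+5: Y*=(0.024721, -0.053417)  Y=(0.000000, 0.000000)  product (0.000000, 0.000000)
  m=+6: Y*=(0.010931, 0.006261)  Y=(0.000000, 0.000000)  product (-0.000000, 0.000000)
  m=+7: Y*=(-0.000947, 0.001365)  Y=(0.000000, 0.000000)  product (-0.000000, 0.000000)
Σ over m = (-0.444440, 0.000000); ×(4π/15) → (-0.372333, 0.000000). Real part: -0.372333

-0.372333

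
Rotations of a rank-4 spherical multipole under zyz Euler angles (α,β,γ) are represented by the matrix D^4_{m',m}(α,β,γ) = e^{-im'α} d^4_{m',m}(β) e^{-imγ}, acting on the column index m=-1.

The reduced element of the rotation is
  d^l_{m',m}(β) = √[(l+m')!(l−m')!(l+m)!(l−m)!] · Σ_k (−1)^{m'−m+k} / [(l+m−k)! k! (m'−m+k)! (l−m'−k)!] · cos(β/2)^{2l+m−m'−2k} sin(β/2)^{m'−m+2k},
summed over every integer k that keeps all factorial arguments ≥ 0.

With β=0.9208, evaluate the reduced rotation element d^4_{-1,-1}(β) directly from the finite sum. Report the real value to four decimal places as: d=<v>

d=-0.4246

d^4_{-1,-1}(β=0.9208) via the finite sum:
c=cos(0.920800/2)=0.895875, s=sin(0.920800/2)=0.444306; N=√[6·120·6·120]=720.000000
k: max(0,(-1)−(-1))=0 … min(4+(-1),4−(-1))=3
  k=0: (−1)^0·720.0000/(720)·0.8959^8·0.4443^0 = +0.414934
  k=1: (−1)^1·720.0000/(48)·0.8959^6·0.4443^2 = -1.530878
  k=2: (−1)^2·720.0000/(24)·0.8959^4·0.4443^4 = +0.753080
  k=3: (−1)^3·720.0000/(72)·0.8959^2·0.4443^6 = -0.061743
d^4_{-1,-1}(0.9208) = +0.414934 -1.530878 +0.753080 -0.061743 = -0.424608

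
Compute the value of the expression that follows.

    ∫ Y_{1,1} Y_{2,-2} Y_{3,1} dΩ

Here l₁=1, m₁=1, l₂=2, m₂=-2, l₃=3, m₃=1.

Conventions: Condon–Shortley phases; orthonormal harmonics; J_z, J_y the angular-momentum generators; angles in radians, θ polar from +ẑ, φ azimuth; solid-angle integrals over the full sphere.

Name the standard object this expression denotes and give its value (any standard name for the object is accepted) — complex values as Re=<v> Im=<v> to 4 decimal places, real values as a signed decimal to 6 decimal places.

This is a Gaunt coefficient — the integral of a triple product of spherical harmonics over the sphere.
Checks pass: Σm=0; 6 even; l₃=3∈[1,3].
(2·1+1)(2·2+1)(2·3+1) = 105
Δ: 0! 2! 4! / 7! → 1/105
sum: t=0:+1/4 = 1/4
3j²(1 2 3; 0 0 0) = Δ·Π!·Σ² = 3/35  (sign -1)
sum: t=0:+1/48 = 1/48
3j²(1 2 3; 1 -2 1) = Δ·Π!·Σ² = 1/105  (sign +1)
combine: 4πI² = 105·3/35·1/105 = 3/35
take √, sign -1: I = -0.08258890

Gaunt coefficient, -0.082589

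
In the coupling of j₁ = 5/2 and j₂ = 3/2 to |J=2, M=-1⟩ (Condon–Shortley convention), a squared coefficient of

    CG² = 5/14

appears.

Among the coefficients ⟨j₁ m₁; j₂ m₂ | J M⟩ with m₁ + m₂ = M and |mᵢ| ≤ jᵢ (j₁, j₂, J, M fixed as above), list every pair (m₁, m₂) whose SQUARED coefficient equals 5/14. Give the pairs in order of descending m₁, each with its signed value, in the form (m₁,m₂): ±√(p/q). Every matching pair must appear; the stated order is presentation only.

(-5/2,3/2): +√(5/14)

Admissible pairs with m₁+m₂ = M = -1: (-5/2,3/2), (-3/2,1/2), (-1/2,-1/2), (1/2,-3/2)
  (m₁,m₂)=(1/2,-3/2): CG² = 9/28, CG = +√(9/28)
  (m₁,m₂)=(-1/2,-1/2): CG² = 25/84, CG = −√(25/84)
  (m₁,m₂)=(-3/2,1/2): CG² = 1/42, CG = +√(1/42)
  (m₁,m₂)=(-5/2,3/2): CG² = 5/14, CG = +√(5/14)   ← matches the target
Pairs with CG² = 5/14: (-5/2,3/2): +√(5/14)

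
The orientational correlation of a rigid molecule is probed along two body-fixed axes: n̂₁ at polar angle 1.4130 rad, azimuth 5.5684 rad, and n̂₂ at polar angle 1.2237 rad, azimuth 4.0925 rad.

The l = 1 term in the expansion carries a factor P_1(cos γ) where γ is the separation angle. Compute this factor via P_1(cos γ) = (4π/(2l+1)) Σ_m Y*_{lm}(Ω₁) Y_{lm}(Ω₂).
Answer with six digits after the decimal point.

Term-by-term m-sum for l=1 (normalisation 4π/3 = 4.188790):
  m=-1: Y*=+0.257687-0.223642i  Y=-0.188743+0.264442i  product +0.010504+0.110354i
  m=+0: Y*=+0.076780-0.000000i  Y=+0.166207+0.000000i  product +0.012761+0.000000i
  m=+1: Y*=-0.257687-0.223642i  Y=+0.188743+0.264442i  product +0.010504-0.110354i
Total Σ_m = +0.033769+0.000000i. Multiply by 4.188790: +0.141451+0.000000i. P_1(cos γ) = 0.141451

0.141451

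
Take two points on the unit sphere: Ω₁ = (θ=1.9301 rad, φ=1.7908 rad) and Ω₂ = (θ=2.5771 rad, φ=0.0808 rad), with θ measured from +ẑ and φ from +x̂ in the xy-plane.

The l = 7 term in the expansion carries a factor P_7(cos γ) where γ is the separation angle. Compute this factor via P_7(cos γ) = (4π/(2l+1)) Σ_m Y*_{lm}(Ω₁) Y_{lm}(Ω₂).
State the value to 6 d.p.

-0.291369

Summing Y*_{l m}(θ₁,φ₁)·Y_{l m}(θ₂,φ₂) over m ∈ [−7, 7]; prefactor 4π/(2·7+1) = 0.837758:
  m=-7: (0.31491 - 0.00969j) × (0.00530 - 0.00336j) = 0.00163 - 0.00111j  (running Σ = 0.00163 - 0.00111j)
  m=-6: (0.10988 + 0.42894j) × (-0.03279 + 0.01727j) = -0.01101 - 0.01217j  (running Σ = -0.00938 - 0.01328j)
  m=-5: (-0.14278 + 0.07267j) × (0.12242 - 0.05234j) = -0.01368 + 0.01637j  (running Σ = -0.02305 + 0.00309j)
  m=-4: (0.17585 + 0.21273j) × (-0.30241 + 0.10129j) = -0.07473 - 0.04652j  (running Σ = -0.09778 - 0.04343j)
  m=-3: (-0.16551 + 0.21325j) × (0.47275 - 0.11689j) = -0.05332 + 0.12016j  (running Σ = -0.15110 + 0.07674j)
  m=-2: (0.15641 + 0.07364j) × (-0.34879 + 0.05686j) = -0.05874 - 0.01679j  (running Σ = -0.20984 + 0.05995j)
  m=-1: (-0.06440 + 0.28799j) × (-0.16428 + 0.01330j) = 0.00675 - 0.04817j  (running Σ = -0.20309 + 0.01178j)
  m=0: (0.14014 + 0.00000j) × (0.41659 + 0.00000j) = 0.05838 + 0.00000j  (running Σ = -0.14471 + 0.01178j)
  m=1: (0.06440 + 0.28799j) × (0.16428 + 0.01330j) = 0.00675 + 0.04817j  (running Σ = -0.13796 + 0.05995j)
  m=2: (0.15641 - 0.07364j) × (-0.34879 - 0.05686j) = -0.05874 + 0.01679j  (running Σ = -0.19670 + 0.07674j)
  m=3: (0.16551 + 0.21325j) × (-0.47275 - 0.11689j) = -0.05332 - 0.12016j  (running Σ = -0.25002 - 0.04343j)
  m=4: (0.17585 - 0.21273j) × (-0.30241 - 0.10129j) = -0.07473 + 0.04652j  (running Σ = -0.32474 + 0.00309j)
  m=5: (0.14278 + 0.07267j) × (-0.12242 - 0.05234j) = -0.01368 - 0.01637j  (running Σ = -0.33842 - 0.01328j)
  m=6: (0.10988 - 0.42894j) × (-0.03279 - 0.01727j) = -0.01101 + 0.01217j  (running Σ = -0.34943 - 0.00111j)
  m=7: (-0.31491 - 0.00969j) × (-0.00530 - 0.00336j) = 0.00163 + 0.00111j  (running Σ = -0.34780 + 0.00000j)
Total Σ_m = -0.34780 + 0.00000j. Multiply by 0.837758: -0.29137 + 0.00000j. P_7(cos γ) = -0.291369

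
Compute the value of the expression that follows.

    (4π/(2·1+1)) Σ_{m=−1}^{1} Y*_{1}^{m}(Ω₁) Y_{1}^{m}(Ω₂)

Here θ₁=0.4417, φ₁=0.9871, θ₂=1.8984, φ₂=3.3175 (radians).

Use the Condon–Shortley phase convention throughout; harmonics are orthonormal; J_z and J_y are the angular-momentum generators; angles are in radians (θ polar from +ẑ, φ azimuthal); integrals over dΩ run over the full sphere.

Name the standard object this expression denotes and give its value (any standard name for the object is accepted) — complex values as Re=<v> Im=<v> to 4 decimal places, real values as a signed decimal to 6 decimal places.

This sum is the spherical-harmonic addition theorem: it equals the Legendre polynomial P_l(cos γ) of the angle γ between the two directions.
Expand P_1 via completeness: Σ_{m} conj(Y_{1,m}) at Ω₁ times Y_{1,m} at Ω₂ —
  term(m=-1) = (-0.033270, -0.035032)   from Y*(Ω₁)=(0.081394, 0.123238), Y(Ω₂)=(-0.322071, 0.057246)
  term(m=+0) = (-0.069446, 0.000000)   from Y*(Ω₁)=(0.441710, -0.000000), Y(Ω₂)=(-0.157220, 0.000000)
  term(m=+1) = (-0.033270, 0.035032)   from Y*(Ω₁)=(-0.081394, 0.123238), Y(Ω₂)=(0.322071, 0.057246)
Accumulated sum (-0.135985, 0.000000); after 4π/(2l+1) scaling, (-0.569612, 0.000000) ⇒ P_1 = -0.569612

Legendre polynomial (addition theorem), -0.569612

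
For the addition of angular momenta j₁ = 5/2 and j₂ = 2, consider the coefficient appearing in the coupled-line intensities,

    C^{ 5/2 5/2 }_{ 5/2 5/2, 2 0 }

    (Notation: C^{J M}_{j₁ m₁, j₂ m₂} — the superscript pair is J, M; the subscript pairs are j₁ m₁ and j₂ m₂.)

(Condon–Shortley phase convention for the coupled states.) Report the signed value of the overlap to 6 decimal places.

+√(5/14) ≈ +0.597614

triangle: 2!*3!*2!/8! = 24/40320
(j±m)!: 5!*0!*2!*2!*5!*0! = 57600
prefactor² = (2J+1)*Δ*N² = 1440/7
  k=0: +1/(0!*2!*0!*2!*3!*0!) = 1/24
Σ = 1/24  ⇒  CG² = 1440/7*(1/24)² = 5/14
CG = +√(5/14) = +0.597614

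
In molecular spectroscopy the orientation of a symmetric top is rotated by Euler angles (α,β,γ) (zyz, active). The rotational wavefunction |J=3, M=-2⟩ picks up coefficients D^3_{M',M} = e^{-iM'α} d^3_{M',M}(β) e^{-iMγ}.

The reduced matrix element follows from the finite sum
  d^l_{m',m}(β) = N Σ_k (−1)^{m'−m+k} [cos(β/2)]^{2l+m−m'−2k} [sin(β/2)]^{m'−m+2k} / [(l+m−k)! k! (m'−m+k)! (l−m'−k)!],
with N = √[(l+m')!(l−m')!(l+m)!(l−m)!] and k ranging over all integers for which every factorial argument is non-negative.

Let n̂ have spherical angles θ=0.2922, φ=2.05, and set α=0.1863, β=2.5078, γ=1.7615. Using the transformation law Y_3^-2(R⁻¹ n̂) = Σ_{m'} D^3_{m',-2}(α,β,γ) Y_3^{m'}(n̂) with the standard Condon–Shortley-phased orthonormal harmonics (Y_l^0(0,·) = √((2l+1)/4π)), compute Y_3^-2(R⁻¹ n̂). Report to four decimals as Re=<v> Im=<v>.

Need the full column D^3_{m',-2} for m'=−3..3 at α=0.1863, β=2.5078, γ=1.7615.
cos(β/2)=0.311619, sin(β/2)=0.950207
d^3_{-3,-2}: single k=1 term ⇒ +0.006839;  D = -0.004032-0.005524i
d^3_{-2,-2}: k∈[0..1] ⇒ +0.000916 -0.042570 = -0.041654;  D = +0.030364+0.028515i
d^3_{-1,-2}: k∈[0..1] ⇒ -0.008830 +0.164194 = +0.155364;  D = -0.130993-0.083539i
d^3_{0,-2}: k∈[0..1] ⇒ +0.046633 -0.433592 = -0.386959;  D = +0.359153+0.144037i
d^3_{1,-2}: k∈[0..1] ⇒ -0.164194 +0.763335 = +0.599142;  D = -0.587774-0.116157i
d^3_{2,-2}: k∈[0..1] ⇒ +0.395814 -0.736054 = -0.340240;  D = +0.340227+0.002997i
d^3_{3,-2}: single k=0 term ⇒ -0.591277;  D = +0.581988-0.104397i
Y_3^{m'}(θ=0.2922,φ=2.05) and Σ D·Y over m':
  (-0.0040-0.0055i)·(+0.0099+0.0013i)  (+0.0304+0.0285i)·(-0.0467+0.0665i)  (-0.1310-0.0835i)·(-0.1539-0.2962i)  (+0.3592+0.1440i)·(+0.5665+0.0000i)  (-0.5878-0.1162i)·(+0.1539-0.2962i)  (+0.3402+0.0030i)·(-0.0467-0.0665i)  (+0.5820-0.1044i)·(-0.0099+0.0013i)
Y_3^-2(R⁻¹ n̂) = +0.049366+0.269124i

Re=0.0494 Im=0.2691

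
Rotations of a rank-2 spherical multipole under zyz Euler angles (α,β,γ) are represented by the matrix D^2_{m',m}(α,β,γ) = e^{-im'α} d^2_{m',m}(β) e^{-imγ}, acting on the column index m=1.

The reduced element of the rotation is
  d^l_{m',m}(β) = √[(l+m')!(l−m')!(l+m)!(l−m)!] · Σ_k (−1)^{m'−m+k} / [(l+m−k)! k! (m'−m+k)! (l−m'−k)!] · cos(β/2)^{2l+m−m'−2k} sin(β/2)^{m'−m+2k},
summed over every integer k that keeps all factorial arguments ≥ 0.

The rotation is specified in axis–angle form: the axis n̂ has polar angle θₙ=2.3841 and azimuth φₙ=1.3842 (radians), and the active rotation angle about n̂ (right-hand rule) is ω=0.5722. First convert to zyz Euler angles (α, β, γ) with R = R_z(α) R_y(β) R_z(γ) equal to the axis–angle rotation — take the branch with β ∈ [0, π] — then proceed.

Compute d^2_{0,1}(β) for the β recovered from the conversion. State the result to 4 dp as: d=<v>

d=0.4309

Axis–angle → zyz. n̂ = (sinθₙcosφₙ, sinθₙsinφₙ, cosθₙ) = (+0.127468, +0.675175, -0.726561), ω = 0.5722.
R = I cosω + sinω [n̂]ₓ + (1−cosω) n̂n̂ᵀ gives
  R = [+0.843300, +0.407129, +0.350843; -0.379712, +0.913325, -0.147161; -0.380348, -0.009118, +0.924799]
β = atan2(√(R₁₃²+R₂₃²), R₃₃) = 0.390290; α = atan2(R₂₃, R₁₃) mod 2π = 5.886024; γ = atan2(R₃₂, −R₃₁) mod 2π = 6.259217
d^2_{0,1}(β=0.3903) via the finite sum:
With c≡cos(β/2)=0.981020 and s≡sin(β/2)=0.193909, N=[2·2·6·1]^{1/2}=4.898979
k: max(0,(1)−(0))=1 … min(2+(1),2−(0))=2
  k=1: (−1)^0·4.8990/(2)·0.9810^3·0.1939^1 = +0.448442
  k=2: (−1)^1·4.8990/(2)·0.9810^1·0.1939^3 = -0.017521
d^2_{0,1}(0.3903) = +0.448442 -0.017521 = +0.430922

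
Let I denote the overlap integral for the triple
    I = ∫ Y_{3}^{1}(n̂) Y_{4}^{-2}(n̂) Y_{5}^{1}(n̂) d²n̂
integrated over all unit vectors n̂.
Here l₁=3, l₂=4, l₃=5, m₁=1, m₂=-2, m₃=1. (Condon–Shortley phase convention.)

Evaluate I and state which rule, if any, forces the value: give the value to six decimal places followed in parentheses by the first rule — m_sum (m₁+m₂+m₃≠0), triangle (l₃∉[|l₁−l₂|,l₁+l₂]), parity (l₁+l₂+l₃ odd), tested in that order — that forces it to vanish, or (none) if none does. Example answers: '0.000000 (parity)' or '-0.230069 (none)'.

Checks pass: Σm=0; 12 even; l₃=5∈[1,7].
(2·3+1)(2·4+1)(2·5+1) = 693
Δ: 2! 4! 6! / 13! → 1/180180
sum: t=0:+1/576 t=1:−1/144 t=2:+1/576 = -1/288
3j²(3 4 5; 0 0 0) = Δ·Π!·Σ² = 20/1001  (sign +1)
sum: t=0:+1/384 t=1:−1/720 t=2:+1/34560 = 43/34560
3j²(3 4 5; 1 -2 1) = Δ·Π!·Σ² = 1849/180180  (sign +1)
combine: 4πI² = 693·20/1001·1849/180180 = 1849/13013
take √, sign +1: I = 0.10633465
No selection rule forces the value: the integral is nonzero (none).

0.106335 (none)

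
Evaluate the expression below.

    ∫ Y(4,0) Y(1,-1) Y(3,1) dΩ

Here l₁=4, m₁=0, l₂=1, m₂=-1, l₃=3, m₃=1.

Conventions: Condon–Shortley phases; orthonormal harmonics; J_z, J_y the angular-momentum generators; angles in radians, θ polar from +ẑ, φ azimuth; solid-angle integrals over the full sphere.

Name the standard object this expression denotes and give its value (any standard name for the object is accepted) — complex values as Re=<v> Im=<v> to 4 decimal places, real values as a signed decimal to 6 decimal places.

Gaunt coefficient, +0.150786

This is a Gaunt coefficient — the integral of a triple product of spherical harmonics over the sphere.
Checks pass: Σm=0; 8 even; l₃=3∈[3,5].
(2·4+1)(2·1+1)(2·3+1) = 189
Δ: 2! 6! 0! / 9! → 1/252
sum: t=1:−1/36 = -1/36
3j²(4 1 3; 0 0 0) = Δ·Π!·Σ² = 4/63  (sign +1)
sum: t=0:+1/96 = 1/96
3j²(4 1 3; 0 -1 1) = Δ·Π!·Σ² = 1/42  (sign +1)
combine: 4πI² = 189·4/63·1/42 = 2/7
take √, sign +1: I = 0.15078601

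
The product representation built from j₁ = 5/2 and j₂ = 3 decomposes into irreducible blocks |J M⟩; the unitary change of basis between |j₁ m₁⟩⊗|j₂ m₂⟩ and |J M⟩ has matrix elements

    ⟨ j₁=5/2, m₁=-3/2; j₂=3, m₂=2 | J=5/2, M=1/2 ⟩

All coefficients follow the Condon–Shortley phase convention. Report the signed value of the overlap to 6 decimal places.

-0.267261  (= −√(1/14))

√[6·3!2!3!/9! · 1!4!5!1!3!2!] = √(288/7)
  +(−1)^2/∏(2,1,2,3,0,0)! = 1/24  (running 1/24)
  +(−1)^3/∏(3,0,1,2,1,1)! = -1/12  (running -1/24)
⟨..|..⟩ = √(288/7)·(-1/24) = -0.267261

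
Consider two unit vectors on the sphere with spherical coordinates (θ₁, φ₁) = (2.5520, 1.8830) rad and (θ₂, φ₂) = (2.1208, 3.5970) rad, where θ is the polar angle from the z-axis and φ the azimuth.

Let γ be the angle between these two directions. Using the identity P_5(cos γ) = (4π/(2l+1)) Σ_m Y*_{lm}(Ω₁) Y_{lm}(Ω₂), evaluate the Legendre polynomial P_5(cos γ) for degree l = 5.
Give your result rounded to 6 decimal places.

0.308230

Expand P_5 via completeness: Σ_{m} conj(Y_{5,m}) at Ω₁ times Y_{5,m} at Ω₂ —
  m=-5: Y*=(-0.024665, 0.000241)  Y=(0.135644, 0.159018)  product (-0.003384, -0.003889)
  m=-4: Y*=(-0.036898, -0.110608)  Y=(0.100584, 0.392556)  product (0.039709, -0.025610)
  m=-3: Y*=(0.249945, -0.183846)  Y=(-0.063526, 0.306183)  product (0.040412, 0.088208)
  m=-2: Y*=(0.378944, 0.273061)  Y=(0.071203, -0.091748)  product (0.052035, -0.015324)
  m=-1: Y*=(-0.073882, 0.228907)  Y=(0.308341, -0.151007)  product (0.011786, 0.081738)
  m=+0: Y*=(0.319946, -0.000000)  Y=(-0.035334, 0.000000)  product (-0.011305, 0.000000)
  m=+1: Y*=(0.073882, 0.228907)  Y=(-0.308341, -0.151007)  product (0.011786, -0.081738)
  m=+2: Y*=(0.378944, -0.273061)  Y=(0.071203, 0.091748)  product (0.052035, 0.015324)
  m=+3: Y*=(-0.249945, -0.183846)  Y=(0.063526, 0.306183)  product (0.040412, -0.088208)
  m=+4: Y*=(-0.036898, 0.110608)  Y=(0.100584, -0.392556)  product (0.039709, 0.025610)
  m=+5: Y*=(0.024665, 0.000241)  Y=(-0.135644, 0.159018)  product (-0.003384, 0.003889)
Total Σ_m = (0.269810, 0.000000). Multiply by 1.142397: (0.308230, 0.000000). P_5(cos γ) = 0.308230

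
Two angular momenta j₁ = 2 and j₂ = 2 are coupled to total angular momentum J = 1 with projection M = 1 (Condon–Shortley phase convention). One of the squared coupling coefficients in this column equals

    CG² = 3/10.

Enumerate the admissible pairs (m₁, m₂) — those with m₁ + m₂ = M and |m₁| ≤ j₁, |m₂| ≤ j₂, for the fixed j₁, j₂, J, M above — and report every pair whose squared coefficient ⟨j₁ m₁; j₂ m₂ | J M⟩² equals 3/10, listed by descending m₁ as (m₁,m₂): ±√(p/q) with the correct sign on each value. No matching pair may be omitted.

(1,0): −√(3/10); (0,1): +√(3/10)

Admissible pairs with m₁+m₂ = M = 1: (-1,2), (0,1), (1,0), (2,-1)
  (m₁,m₂)=(2,-1): CG² = 1/5, CG = +√(1/5)
  (m₁,m₂)=(1,0): CG² = 3/10, CG = −√(3/10)   ← matches the target
  (m₁,m₂)=(0,1): CG² = 3/10, CG = +√(3/10)   ← matches the target
  (m₁,m₂)=(-1,2): CG² = 1/5, CG = −√(1/5)
Pairs with CG² = 3/10: (1,0): −√(3/10); (0,1): +√(3/10)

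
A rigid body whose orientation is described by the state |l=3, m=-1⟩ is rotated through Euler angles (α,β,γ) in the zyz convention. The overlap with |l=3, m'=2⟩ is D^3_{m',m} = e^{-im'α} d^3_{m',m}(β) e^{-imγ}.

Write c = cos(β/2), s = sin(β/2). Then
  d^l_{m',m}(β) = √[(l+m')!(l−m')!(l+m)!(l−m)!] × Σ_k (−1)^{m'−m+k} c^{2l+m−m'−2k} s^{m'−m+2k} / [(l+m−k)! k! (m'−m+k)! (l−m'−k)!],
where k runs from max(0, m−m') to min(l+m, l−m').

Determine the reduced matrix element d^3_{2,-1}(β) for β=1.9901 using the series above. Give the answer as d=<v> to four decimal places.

d^3_{2,-1}(β=1.9901) via the finite sum:
c=cos(1.990100/2)=0.544461, s=sin(1.990100/2)=0.838786; N=√[120·1·2·24]=75.894664
The bounds max(0,m−m')=0 and min(l+m,l−m')=1 give 2 terms
  k=0: (−1)^3·75.8947/(12)·0.5445^3·0.8388^3 = -0.602399
  k=1: (−1)^4·75.8947/(24)·0.5445^1·0.8388^5 = +0.714863
d^3_{2,-1}(1.9901) = -0.602399 +0.714863 = +0.112465

d=0.1125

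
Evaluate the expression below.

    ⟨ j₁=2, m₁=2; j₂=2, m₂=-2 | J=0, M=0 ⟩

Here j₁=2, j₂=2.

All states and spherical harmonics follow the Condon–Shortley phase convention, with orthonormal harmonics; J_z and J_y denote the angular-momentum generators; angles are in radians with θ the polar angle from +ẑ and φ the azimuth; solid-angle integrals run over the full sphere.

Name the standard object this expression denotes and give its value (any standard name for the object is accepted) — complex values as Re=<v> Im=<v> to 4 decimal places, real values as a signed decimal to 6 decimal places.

This is a Clebsch–Gordan (vector-coupling) coefficient.
j₁+j₂−J=4  J+j₁−j₂=0  J−j₁+j₂=0  j₁+j₂+J+1=5
(j₁±m₁, j₂±m₂, J±M) = (4,0,0,4,0,0)
P² = 576/5
sum k=0..0:
  [0] +1/24 = 1/24
S = 1/24
C² = P²·S² = 1/5 ; C = +0.447214

Clebsch–Gordan coefficient, +√(1/5) ≈ +0.447214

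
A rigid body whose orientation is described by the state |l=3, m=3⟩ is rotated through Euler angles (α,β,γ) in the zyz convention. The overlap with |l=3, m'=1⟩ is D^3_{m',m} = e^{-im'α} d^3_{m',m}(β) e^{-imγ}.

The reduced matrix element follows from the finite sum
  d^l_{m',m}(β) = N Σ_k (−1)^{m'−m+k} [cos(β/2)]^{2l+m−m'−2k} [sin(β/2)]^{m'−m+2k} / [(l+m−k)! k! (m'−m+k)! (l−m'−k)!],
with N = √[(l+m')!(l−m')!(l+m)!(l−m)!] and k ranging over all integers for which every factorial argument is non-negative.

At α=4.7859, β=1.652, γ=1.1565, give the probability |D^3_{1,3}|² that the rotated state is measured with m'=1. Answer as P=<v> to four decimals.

First d^3_{1,3}(β=1.6520), then the phase factors e^{-i(1)α} and e^{-i(3)γ}:
Half-angle: c=0.677822, s=0.735226. N=√(24·2·720·1)=185.903201
k: max(0,(3)−(1))=2 … min(3+(3),3−(1))=2
  k=2: (−1)^0·185.9032/(48)·0.6778^4·0.7352^2 = +0.441927
d^3_{1,3}(1.6520) = +0.441927
|D^3_{1,3}|² = |d^3_{1,3}(β)|² = (+0.441927)² = 0.195299 (the z-rotation phases have unit modulus)

P=0.1953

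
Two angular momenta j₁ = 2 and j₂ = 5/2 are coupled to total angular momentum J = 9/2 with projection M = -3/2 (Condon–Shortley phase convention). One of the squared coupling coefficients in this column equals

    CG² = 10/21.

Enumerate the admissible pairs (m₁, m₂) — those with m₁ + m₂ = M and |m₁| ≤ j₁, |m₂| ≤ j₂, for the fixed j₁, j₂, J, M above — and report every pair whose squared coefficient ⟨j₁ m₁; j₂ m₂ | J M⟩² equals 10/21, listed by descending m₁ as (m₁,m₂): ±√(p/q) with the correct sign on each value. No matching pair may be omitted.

Admissible pairs with m₁+m₂ = M = -3/2: (-2,1/2), (-1,-1/2), (0,-3/2), (1,-5/2)
  (m₁,m₂)=(1,-5/2): CG² = 1/21, CG = +√(1/21)
  (m₁,m₂)=(0,-3/2): CG² = 5/14, CG = +√(5/14)
  (m₁,m₂)=(-1,-1/2): CG² = 10/21, CG = +√(10/21)   ← matches the target
  (m₁,m₂)=(-2,1/2): CG² = 5/42, CG = +√(5/42)
Pairs with CG² = 10/21: (-1,-1/2): +√(10/21)

(-1,-1/2): +√(10/21)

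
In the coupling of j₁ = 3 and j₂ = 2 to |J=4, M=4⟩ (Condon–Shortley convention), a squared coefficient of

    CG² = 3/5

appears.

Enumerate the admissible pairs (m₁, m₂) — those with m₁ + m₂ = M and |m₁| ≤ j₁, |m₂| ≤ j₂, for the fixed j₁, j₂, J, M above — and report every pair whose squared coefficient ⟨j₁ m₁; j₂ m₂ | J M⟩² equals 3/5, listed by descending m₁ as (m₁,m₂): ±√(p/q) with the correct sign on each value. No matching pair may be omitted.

Admissible pairs with m₁+m₂ = M = 4: (2,2), (3,1)
  (m₁,m₂)=(3,1): CG² = 3/5, CG = +√(3/5)   ← matches the target
  (m₁,m₂)=(2,2): CG² = 2/5, CG = −√(2/5)
Pairs with CG² = 3/5: (3,1): +√(3/5)

(3,1): +√(3/5)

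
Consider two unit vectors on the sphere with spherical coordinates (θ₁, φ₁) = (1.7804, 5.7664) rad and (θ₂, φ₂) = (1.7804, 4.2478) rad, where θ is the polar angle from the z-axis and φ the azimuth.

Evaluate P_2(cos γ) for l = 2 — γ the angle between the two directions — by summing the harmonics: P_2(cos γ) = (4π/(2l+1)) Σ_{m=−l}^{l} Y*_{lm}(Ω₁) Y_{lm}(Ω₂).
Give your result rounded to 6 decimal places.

Expand P_2 via completeness: Σ_{m} conj(Y_{2,m}) at Ω₁ times Y_{2,m} at Ω₂ —
  term(m=-2) = -0.135824+0.014231i   from Y*(Ω₁)=+0.189119-0.317493i, Y(Ω₂)=-0.221173-0.296058i
  term(m=-1) = +0.001290+0.024687i   from Y*(Ω₁)=-0.136696+0.077684i, Y(Ω₂)=+0.070447-0.140562i
  term(m=+0) = +0.075311+0.000000i   from Y*(Ω₁)=-0.274428-0.000000i, Y(Ω₂)=-0.274428+0.000000i
  term(m=+1) = +0.001290-0.024687i   from Y*(Ω₁)=+0.136696+0.077684i, Y(Ω₂)=-0.070447-0.140562i
  term(m=+2) = -0.135824-0.014231i   from Y*(Ω₁)=+0.189119+0.317493i, Y(Ω₂)=-0.221173+0.296058i
Accumulated sum -0.193759+0.000000i; after 4π/(2l+1) scaling, -0.486968+0.000000i ⇒ P_2 = -0.486968

-0.486968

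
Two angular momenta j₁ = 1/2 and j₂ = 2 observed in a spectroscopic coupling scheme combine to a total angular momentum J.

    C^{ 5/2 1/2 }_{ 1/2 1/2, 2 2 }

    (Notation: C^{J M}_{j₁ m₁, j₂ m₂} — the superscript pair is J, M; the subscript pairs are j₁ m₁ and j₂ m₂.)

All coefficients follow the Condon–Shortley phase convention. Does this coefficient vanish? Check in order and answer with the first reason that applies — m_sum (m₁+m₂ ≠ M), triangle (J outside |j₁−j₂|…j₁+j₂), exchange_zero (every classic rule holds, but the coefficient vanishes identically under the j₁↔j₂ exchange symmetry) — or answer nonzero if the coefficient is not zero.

m_sum

m-sum: m₁+m₂ = 1/2+2 = 5/2, M = 1/2  ✗ ⇒ coefficient is 0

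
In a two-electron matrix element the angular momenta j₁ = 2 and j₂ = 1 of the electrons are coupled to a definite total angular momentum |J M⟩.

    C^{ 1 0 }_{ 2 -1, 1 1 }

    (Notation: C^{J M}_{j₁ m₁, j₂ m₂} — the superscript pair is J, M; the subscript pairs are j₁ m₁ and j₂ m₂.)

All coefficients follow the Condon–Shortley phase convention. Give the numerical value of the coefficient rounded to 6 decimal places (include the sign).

+0.547723  (= +√(3/10))

√[3·2!2!0!/5! · 1!3!2!0!1!1!] = √(6/5)
  +(−1)^2/∏(2,0,1,0,1,0)! = 1/2  (running 1/2)
⟨..|..⟩ = √(6/5)·(1/2) = +0.547723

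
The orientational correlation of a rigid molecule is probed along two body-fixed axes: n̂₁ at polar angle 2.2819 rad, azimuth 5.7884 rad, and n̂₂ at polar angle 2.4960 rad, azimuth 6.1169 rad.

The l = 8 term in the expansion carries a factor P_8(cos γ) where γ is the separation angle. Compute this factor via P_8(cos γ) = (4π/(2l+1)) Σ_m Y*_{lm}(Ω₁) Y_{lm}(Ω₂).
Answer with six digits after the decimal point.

Term-by-term m-sum for l=8 (normalisation 4π/17 = 0.739198):
  [-8]  conj(Y_{8,-8})(Ω₁) = -0.03831 + 0.04079j ; Y_{8,-8}(Ω₂) = 0.00211 + 0.00860j ; Δ = -0.00043 - 0.00024j
  [-7]  conj(Y_{8,-7})(Ω₁) = 0.18292 - 0.06101j ; Y_{8,-7}(Ω₂) = -0.01860 - 0.04317j ; Δ = -0.00604 - 0.00676j
  [-6]  conj(Y_{8,-6})(Ω₁) = -0.37800 - 0.06601j ; Y_{8,-6}(Ω₂) = 0.08298 + 0.12859j ; Δ = -0.02288 - 0.05408j
  [-5]  conj(Y_{8,-5})(Ω₁) = 0.35267 + 0.27806j ; Y_{8,-5}(Ω₂) = -0.22671 - 0.24861j ; Δ = -0.01083 - 0.15072j
  [-4]  conj(Y_{8,-4})(Ω₁) = -0.07610 - 0.17589j ; Y_{8,-4}(Ω₂) = 0.37915 + 0.29740j ; Δ = 0.02346 - 0.08932j
  [-3]  conj(Y_{8,-3})(Ω₁) = 0.02137 - 0.24666j ; Y_{8,-3}(Ω₂) = -0.30511 - 0.16623j ; Δ = -0.04752 + 0.07171j
  [-2]  conj(Y_{8,-2})(Ω₁) = -0.18681 + 0.28437j ; Y_{8,-2}(Ω₂) = -0.11227 - 0.03878j ; Δ = 0.03200 - 0.02468j
  [-1]  conj(Y_{8,-1})(Ω₁) = -0.08825 + 0.04761j ; Y_{8,-1}(Ω₂) = 0.40708 + 0.06832j ; Δ = -0.03918 + 0.01335j
  [+0]  conj(Y_{8,0})(Ω₁) = 0.35585 + 0.00000j ; Y_{8,0}(Ω₂) = -0.01204 + 0.00000j ; Δ = -0.00428 + 0.00000j
  [+1]  conj(Y_{8,1})(Ω₁) = 0.08825 + 0.04761j ; Y_{8,1}(Ω₂) = -0.40708 + 0.06832j ; Δ = -0.03918 - 0.01335j
  [+2]  conj(Y_{8,2})(Ω₁) = -0.18681 - 0.28437j ; Y_{8,2}(Ω₂) = -0.11227 + 0.03878j ; Δ = 0.03200 + 0.02468j
  [+3]  conj(Y_{8,3})(Ω₁) = -0.02137 - 0.24666j ; Y_{8,3}(Ω₂) = 0.30511 - 0.16623j ; Δ = -0.04752 - 0.07171j
  [+4]  conj(Y_{8,4})(Ω₁) = -0.07610 + 0.17589j ; Y_{8,4}(Ω₂) = 0.37915 - 0.29740j ; Δ = 0.02346 + 0.08932j
  [+5]  conj(Y_{8,5})(Ω₁) = -0.35267 + 0.27806j ; Y_{8,5}(Ω₂) = 0.22671 - 0.24861j ; Δ = -0.01083 + 0.15072j
  [+6]  conj(Y_{8,6})(Ω₁) = -0.37800 + 0.06601j ; Y_{8,6}(Ω₂) = 0.08298 - 0.12859j ; Δ = -0.02288 + 0.05408j
  [+7]  conj(Y_{8,7})(Ω₁) = -0.18292 - 0.06101j ; Y_{8,7}(Ω₂) = 0.01860 - 0.04317j ; Δ = -0.00604 + 0.00676j
  [+8]  conj(Y_{8,8})(Ω₁) = -0.03831 - 0.04079j ; Y_{8,8}(Ω₂) = 0.00211 - 0.00860j ; Δ = -0.00043 + 0.00024j
Accumulated sum -0.14712 + 0.00000j; after 4π/(2l+1) scaling, -0.10875 + 0.00000j ⇒ P_8 = -0.108748

-0.108748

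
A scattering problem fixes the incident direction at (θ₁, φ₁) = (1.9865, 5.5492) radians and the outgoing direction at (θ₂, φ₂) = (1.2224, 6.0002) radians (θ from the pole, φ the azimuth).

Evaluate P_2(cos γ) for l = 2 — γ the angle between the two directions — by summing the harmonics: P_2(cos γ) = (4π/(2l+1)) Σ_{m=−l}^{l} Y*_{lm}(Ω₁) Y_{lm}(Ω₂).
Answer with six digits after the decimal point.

Term-by-term m-sum for l=2 (normalisation 4π/5 = 2.513274):
  m=-2: Y*=+0.033183-0.321572i  Y=+0.288042+0.182993i  product +0.068404-0.086554i
  m=-1: Y*=-0.211920+0.191178i  Y=+0.238036+0.069218i  product -0.063678+0.030838i
  m=+0: Y*=-0.161088-0.000000i  Y=-0.205117+0.000000i  product +0.033042+0.000000i
  m=+1: Y*=+0.211920+0.191178i  Y=-0.238036+0.069218i  product -0.063678-0.030838i
  m=+2: Y*=+0.033183+0.321572i  Y=+0.288042-0.182993i  product +0.068404+0.086554i
Accumulated sum +0.042494+0.000000i; after 4π/(2l+1) scaling, +0.106798+0.000000i ⇒ P_2 = 0.106798

0.106798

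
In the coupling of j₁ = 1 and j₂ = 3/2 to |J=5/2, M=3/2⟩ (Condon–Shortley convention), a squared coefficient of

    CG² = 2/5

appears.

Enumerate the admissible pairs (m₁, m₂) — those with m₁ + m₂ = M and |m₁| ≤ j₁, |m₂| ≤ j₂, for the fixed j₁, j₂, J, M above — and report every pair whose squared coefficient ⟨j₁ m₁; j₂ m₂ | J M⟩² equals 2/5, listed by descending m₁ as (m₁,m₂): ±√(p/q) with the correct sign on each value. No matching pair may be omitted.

Admissible pairs with m₁+m₂ = M = 3/2: (0,3/2), (1,1/2)
  (m₁,m₂)=(1,1/2): CG² = 3/5, CG = +√(3/5)
  (m₁,m₂)=(0,3/2): CG² = 2/5, CG = +√(2/5)   ← matches the target
Pairs with CG² = 2/5: (0,3/2): +√(2/5)

(0,3/2): +√(2/5)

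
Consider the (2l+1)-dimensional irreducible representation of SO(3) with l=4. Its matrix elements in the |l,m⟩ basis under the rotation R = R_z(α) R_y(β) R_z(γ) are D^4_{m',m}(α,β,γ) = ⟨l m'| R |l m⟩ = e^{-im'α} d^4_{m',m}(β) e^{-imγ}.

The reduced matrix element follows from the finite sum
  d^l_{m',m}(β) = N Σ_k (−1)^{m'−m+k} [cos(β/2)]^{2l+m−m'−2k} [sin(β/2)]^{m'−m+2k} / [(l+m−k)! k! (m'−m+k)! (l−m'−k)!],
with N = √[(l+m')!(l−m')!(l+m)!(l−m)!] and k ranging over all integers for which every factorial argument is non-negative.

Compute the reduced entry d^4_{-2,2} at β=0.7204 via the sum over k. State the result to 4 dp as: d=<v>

d=0.1576

d^4_{-2,2}(β=0.7204) via the finite sum:
With c≡cos(β/2)=0.935826 and s≡sin(β/2)=0.352461, N=[2·720·720·2]^{1/2}=1440.000000
Admissible k: 4..6 (factorial args all ≥0)
  k=4: (−1)^0·1440.0000/(96)·0.9358^4·0.3525^4 = +0.177549
  k=5: (−1)^1·1440.0000/(120)·0.9358^2·0.3525^6 = -0.020148
  k=6: (−1)^2·1440.0000/(1440)·0.9358^0·0.3525^8 = +0.000238
d^4_{-2,2}(0.7204) = +0.177549 -0.020148 +0.000238 = +0.157639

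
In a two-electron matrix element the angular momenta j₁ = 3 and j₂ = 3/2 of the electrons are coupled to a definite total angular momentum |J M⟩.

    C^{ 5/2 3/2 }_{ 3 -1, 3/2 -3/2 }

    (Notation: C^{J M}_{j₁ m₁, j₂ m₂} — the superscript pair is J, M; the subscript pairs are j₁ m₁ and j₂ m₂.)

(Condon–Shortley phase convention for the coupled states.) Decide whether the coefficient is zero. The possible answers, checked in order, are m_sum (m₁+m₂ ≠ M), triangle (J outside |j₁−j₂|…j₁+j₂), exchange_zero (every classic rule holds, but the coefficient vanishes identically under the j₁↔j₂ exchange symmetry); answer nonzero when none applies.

m-sum: m₁+m₂ = -1+(-3/2) = -5/2, M = 3/2  ✗ ⇒ coefficient is 0

m_sum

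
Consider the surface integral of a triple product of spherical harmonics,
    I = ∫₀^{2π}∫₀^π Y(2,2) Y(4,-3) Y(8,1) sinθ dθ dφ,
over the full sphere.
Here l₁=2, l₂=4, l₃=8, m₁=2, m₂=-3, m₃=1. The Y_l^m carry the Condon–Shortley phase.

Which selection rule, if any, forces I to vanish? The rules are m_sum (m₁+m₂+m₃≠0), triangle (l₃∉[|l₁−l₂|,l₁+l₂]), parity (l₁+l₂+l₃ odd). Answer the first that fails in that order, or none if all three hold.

azimuthal sum: 2 − 3 + 1 = 0  ✓
l₃ must lie in [2,6]; have l₃=8  ✗
L = 2 + 4 + 8 = 14 (even)

triangle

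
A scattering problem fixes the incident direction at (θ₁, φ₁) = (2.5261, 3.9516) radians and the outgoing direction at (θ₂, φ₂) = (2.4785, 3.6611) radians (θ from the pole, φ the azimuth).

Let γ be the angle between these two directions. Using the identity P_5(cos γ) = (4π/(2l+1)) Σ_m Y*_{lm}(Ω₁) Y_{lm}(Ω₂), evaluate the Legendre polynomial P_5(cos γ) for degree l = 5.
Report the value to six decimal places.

0.772840

Summing Y*_{l m}(θ₁,φ₁)·Y_{l m}(θ₂,φ₂) over m ∈ [−5, 5]; prefactor 4π/(2·5+1) = 1.142397:
  m=-5: (+0.018312+0.023480i) × (+0.035096+0.021232i) = +0.000144+0.001213i  (running Σ = +0.000144+0.001213i)
  m=-4: (+0.132518+0.013087i) × (+0.080670+0.145161i) = +0.008791+0.020292i  (running Σ = +0.008935+0.021505i)
  m=-3: (+0.252114-0.217389i) × (-0.004546+0.370316i) = +0.079356+0.094350i  (running Σ = +0.088291+0.115855i)
  m=-2: (+0.022693-0.460696i) × (-0.221533+0.376556i) = +0.168451+0.110604i  (running Σ = +0.256742+0.226459i)
  m=-1: (-0.127478-0.133912i) × (-0.069405+0.039693i) = +0.014163+0.004234i  (running Σ = +0.270905+0.230693i)
  m=0: (+0.350141-0.000000i) × (+0.384697+0.000000i) = +0.134698+0.000000i  (running Σ = +0.405603+0.230693i)
  m=1: (+0.127478-0.133912i) × (+0.069405+0.039693i) = +0.014163-0.004234i  (running Σ = +0.419766+0.226459i)
  m=2: (+0.022693+0.460696i) × (-0.221533-0.376556i) = +0.168451-0.110604i  (running Σ = +0.588216+0.115855i)
  m=3: (-0.252114-0.217389i) × (+0.004546+0.370316i) = +0.079356-0.094350i  (running Σ = +0.667573+0.021505i)
  m=4: (+0.132518-0.013087i) × (+0.080670-0.145161i) = +0.008791-0.020292i  (running Σ = +0.676363+0.001213i)
  m=5: (-0.018312+0.023480i) × (-0.035096+0.021232i) = +0.000144-0.001213i  (running Σ = +0.676508+0.000000i)
Accumulated sum +0.676508+0.000000i; after 4π/(2l+1) scaling, +0.772840+0.000000i ⇒ P_5 = 0.772840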